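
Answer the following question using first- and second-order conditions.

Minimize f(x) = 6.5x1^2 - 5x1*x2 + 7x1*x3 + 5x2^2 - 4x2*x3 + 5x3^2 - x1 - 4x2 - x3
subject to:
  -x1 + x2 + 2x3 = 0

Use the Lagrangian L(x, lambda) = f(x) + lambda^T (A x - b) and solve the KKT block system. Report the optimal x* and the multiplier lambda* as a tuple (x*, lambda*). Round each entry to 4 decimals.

Form the Lagrangian:
  L(x, lambda) = (1/2) x^T Q x + c^T x + lambda^T (A x - b)
Stationarity (grad_x L = 0): Q x + c + A^T lambda = 0.
Primal feasibility: A x = b.

This gives the KKT block system:
  [ Q   A^T ] [ x     ]   [-c ]
  [ A    0  ] [ lambda ] = [ b ]

Solving the linear system:
  x*      = (0.3473, 0.4858, -0.0692)
  lambda* = (0.602)
  f(x*)   = -1.1106

x* = (0.3473, 0.4858, -0.0692), lambda* = (0.602)


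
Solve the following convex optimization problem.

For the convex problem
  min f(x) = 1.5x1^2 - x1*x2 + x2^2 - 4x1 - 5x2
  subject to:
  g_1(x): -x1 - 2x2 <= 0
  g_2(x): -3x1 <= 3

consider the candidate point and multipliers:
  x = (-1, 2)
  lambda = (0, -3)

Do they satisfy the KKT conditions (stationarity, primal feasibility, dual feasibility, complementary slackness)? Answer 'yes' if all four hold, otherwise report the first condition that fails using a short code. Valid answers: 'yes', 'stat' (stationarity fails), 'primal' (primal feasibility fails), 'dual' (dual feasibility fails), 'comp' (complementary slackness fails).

Gradient of f: grad f(x) = Q x + c = (-9, 0)
Constraint values g_i(x) = a_i^T x - b_i:
  g_1((-1, 2)) = -3
  g_2((-1, 2)) = 0
Stationarity residual: grad f(x) + sum_i lambda_i a_i = (0, 0)
  -> stationarity OK
Primal feasibility (all g_i <= 0): OK
Dual feasibility (all lambda_i >= 0): FAILS
Complementary slackness (lambda_i * g_i(x) = 0 for all i): OK

Verdict: the first failing condition is dual_feasibility -> dual.

dual


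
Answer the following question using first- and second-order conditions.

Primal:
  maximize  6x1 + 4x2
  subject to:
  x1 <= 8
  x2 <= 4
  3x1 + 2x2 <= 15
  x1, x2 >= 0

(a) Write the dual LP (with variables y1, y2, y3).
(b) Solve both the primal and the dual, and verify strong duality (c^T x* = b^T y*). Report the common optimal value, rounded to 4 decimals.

The standard primal-dual pair for 'max c^T x s.t. A x <= b, x >= 0' is:
  Dual:  min b^T y  s.t.  A^T y >= c,  y >= 0.

So the dual LP is:
  minimize  8y1 + 4y2 + 15y3
  subject to:
    y1 + 3y3 >= 6
    y2 + 2y3 >= 4
    y1, y2, y3 >= 0

Solving the primal: x* = (5, 0).
  primal value c^T x* = 30.
Solving the dual: y* = (0, 0, 2).
  dual value b^T y* = 30.
Strong duality: c^T x* = b^T y*. Confirmed.

30


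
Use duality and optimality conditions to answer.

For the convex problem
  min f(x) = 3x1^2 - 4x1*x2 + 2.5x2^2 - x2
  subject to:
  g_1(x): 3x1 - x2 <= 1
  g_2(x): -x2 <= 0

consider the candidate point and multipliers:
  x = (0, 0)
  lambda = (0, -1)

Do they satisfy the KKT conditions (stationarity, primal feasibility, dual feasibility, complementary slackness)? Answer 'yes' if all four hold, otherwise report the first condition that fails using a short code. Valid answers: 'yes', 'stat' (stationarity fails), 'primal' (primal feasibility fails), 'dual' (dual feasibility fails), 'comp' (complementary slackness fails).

Gradient of f: grad f(x) = Q x + c = (0, -1)
Constraint values g_i(x) = a_i^T x - b_i:
  g_1((0, 0)) = -1
  g_2((0, 0)) = 0
Stationarity residual: grad f(x) + sum_i lambda_i a_i = (0, 0)
  -> stationarity OK
Primal feasibility (all g_i <= 0): OK
Dual feasibility (all lambda_i >= 0): FAILS
Complementary slackness (lambda_i * g_i(x) = 0 for all i): OK

Verdict: the first failing condition is dual_feasibility -> dual.

dual


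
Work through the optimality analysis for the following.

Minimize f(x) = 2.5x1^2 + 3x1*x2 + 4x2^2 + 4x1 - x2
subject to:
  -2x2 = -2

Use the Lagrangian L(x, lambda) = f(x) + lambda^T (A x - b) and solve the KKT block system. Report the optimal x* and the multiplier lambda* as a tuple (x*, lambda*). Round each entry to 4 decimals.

Form the Lagrangian:
  L(x, lambda) = (1/2) x^T Q x + c^T x + lambda^T (A x - b)
Stationarity (grad_x L = 0): Q x + c + A^T lambda = 0.
Primal feasibility: A x = b.

This gives the KKT block system:
  [ Q   A^T ] [ x     ]   [-c ]
  [ A    0  ] [ lambda ] = [ b ]

Solving the linear system:
  x*      = (-1.4, 1)
  lambda* = (1.4)
  f(x*)   = -1.9

x* = (-1.4, 1), lambda* = (1.4)


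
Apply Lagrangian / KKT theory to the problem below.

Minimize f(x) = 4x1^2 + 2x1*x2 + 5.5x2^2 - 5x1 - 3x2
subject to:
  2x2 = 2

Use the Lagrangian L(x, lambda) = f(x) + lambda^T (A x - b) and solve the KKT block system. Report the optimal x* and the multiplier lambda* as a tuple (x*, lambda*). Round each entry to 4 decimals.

Form the Lagrangian:
  L(x, lambda) = (1/2) x^T Q x + c^T x + lambda^T (A x - b)
Stationarity (grad_x L = 0): Q x + c + A^T lambda = 0.
Primal feasibility: A x = b.

This gives the KKT block system:
  [ Q   A^T ] [ x     ]   [-c ]
  [ A    0  ] [ lambda ] = [ b ]

Solving the linear system:
  x*      = (0.375, 1)
  lambda* = (-4.375)
  f(x*)   = 1.9375

x* = (0.375, 1), lambda* = (-4.375)


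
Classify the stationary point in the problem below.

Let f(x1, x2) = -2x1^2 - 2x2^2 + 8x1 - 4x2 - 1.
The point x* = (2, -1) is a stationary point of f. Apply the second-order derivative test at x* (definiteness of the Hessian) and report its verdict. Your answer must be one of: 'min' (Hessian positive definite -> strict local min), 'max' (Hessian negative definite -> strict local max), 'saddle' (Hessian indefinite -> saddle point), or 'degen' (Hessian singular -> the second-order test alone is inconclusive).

Compute the Hessian H = grad^2 f:
  H = [[-4, 0], [0, -4]]
Verify stationarity: grad f(x*) = H x* + g = (0, 0).
Eigenvalues of H: -4, -4.
Both eigenvalues < 0, so H is negative definite -> x* is a strict local max.

max


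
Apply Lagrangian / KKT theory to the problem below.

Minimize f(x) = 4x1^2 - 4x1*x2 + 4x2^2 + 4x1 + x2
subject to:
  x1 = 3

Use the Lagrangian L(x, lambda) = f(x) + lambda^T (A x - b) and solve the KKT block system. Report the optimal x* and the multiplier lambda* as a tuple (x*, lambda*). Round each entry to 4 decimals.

Form the Lagrangian:
  L(x, lambda) = (1/2) x^T Q x + c^T x + lambda^T (A x - b)
Stationarity (grad_x L = 0): Q x + c + A^T lambda = 0.
Primal feasibility: A x = b.

This gives the KKT block system:
  [ Q   A^T ] [ x     ]   [-c ]
  [ A    0  ] [ lambda ] = [ b ]

Solving the linear system:
  x*      = (3, 1.375)
  lambda* = (-22.5)
  f(x*)   = 40.4375

x* = (3, 1.375), lambda* = (-22.5)


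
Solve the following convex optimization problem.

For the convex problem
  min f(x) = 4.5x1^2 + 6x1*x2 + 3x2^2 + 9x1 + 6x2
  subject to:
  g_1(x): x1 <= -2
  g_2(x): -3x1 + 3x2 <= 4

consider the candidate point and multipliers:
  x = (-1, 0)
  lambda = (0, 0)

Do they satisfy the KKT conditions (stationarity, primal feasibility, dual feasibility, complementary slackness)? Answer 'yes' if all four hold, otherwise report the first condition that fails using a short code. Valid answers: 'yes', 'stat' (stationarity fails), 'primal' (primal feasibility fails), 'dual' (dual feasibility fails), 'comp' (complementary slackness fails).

Gradient of f: grad f(x) = Q x + c = (0, 0)
Constraint values g_i(x) = a_i^T x - b_i:
  g_1((-1, 0)) = 1
  g_2((-1, 0)) = -1
Stationarity residual: grad f(x) + sum_i lambda_i a_i = (0, 0)
  -> stationarity OK
Primal feasibility (all g_i <= 0): FAILS
Dual feasibility (all lambda_i >= 0): OK
Complementary slackness (lambda_i * g_i(x) = 0 for all i): OK

Verdict: the first failing condition is primal_feasibility -> primal.

primal


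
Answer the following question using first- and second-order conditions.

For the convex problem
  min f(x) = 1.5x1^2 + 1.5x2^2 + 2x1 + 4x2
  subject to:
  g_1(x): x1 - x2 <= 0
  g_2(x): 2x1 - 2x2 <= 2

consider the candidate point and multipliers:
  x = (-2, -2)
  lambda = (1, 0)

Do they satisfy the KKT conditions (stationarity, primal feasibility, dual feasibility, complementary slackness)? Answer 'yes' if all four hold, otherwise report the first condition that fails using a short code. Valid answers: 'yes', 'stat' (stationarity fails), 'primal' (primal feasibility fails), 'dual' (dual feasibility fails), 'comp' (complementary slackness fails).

Gradient of f: grad f(x) = Q x + c = (-4, -2)
Constraint values g_i(x) = a_i^T x - b_i:
  g_1((-2, -2)) = 0
  g_2((-2, -2)) = -2
Stationarity residual: grad f(x) + sum_i lambda_i a_i = (-3, -3)
  -> stationarity FAILS
Primal feasibility (all g_i <= 0): OK
Dual feasibility (all lambda_i >= 0): OK
Complementary slackness (lambda_i * g_i(x) = 0 for all i): OK

Verdict: the first failing condition is stationarity -> stat.

stat


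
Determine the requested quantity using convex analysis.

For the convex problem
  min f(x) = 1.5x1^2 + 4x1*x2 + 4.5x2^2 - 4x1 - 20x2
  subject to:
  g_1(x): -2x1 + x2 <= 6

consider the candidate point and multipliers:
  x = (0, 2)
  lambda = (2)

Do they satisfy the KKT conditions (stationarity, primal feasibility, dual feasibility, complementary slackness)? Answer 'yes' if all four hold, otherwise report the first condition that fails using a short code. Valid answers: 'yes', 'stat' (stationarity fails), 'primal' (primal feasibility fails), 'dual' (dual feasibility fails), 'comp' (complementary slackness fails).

Gradient of f: grad f(x) = Q x + c = (4, -2)
Constraint values g_i(x) = a_i^T x - b_i:
  g_1((0, 2)) = -4
Stationarity residual: grad f(x) + sum_i lambda_i a_i = (0, 0)
  -> stationarity OK
Primal feasibility (all g_i <= 0): OK
Dual feasibility (all lambda_i >= 0): OK
Complementary slackness (lambda_i * g_i(x) = 0 for all i): FAILS

Verdict: the first failing condition is complementary_slackness -> comp.

comp


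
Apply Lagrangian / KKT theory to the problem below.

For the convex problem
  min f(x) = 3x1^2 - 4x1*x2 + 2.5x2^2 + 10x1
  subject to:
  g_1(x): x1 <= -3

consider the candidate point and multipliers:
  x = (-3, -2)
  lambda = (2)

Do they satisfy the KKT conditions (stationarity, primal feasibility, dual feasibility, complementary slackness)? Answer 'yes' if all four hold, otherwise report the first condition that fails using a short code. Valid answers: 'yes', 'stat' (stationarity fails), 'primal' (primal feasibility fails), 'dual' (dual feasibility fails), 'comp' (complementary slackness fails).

Gradient of f: grad f(x) = Q x + c = (0, 2)
Constraint values g_i(x) = a_i^T x - b_i:
  g_1((-3, -2)) = 0
Stationarity residual: grad f(x) + sum_i lambda_i a_i = (2, 2)
  -> stationarity FAILS
Primal feasibility (all g_i <= 0): OK
Dual feasibility (all lambda_i >= 0): OK
Complementary slackness (lambda_i * g_i(x) = 0 for all i): OK

Verdict: the first failing condition is stationarity -> stat.

stat


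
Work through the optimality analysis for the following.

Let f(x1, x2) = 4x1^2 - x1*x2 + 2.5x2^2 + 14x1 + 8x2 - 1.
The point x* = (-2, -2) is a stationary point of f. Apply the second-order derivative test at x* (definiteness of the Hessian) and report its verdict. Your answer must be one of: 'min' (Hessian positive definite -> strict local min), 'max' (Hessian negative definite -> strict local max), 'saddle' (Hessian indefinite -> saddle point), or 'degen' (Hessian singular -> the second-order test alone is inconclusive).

Compute the Hessian H = grad^2 f:
  H = [[8, -1], [-1, 5]]
Verify stationarity: grad f(x*) = H x* + g = (0, 0).
Eigenvalues of H: 4.6972, 8.3028.
Both eigenvalues > 0, so H is positive definite -> x* is a strict local min.

min


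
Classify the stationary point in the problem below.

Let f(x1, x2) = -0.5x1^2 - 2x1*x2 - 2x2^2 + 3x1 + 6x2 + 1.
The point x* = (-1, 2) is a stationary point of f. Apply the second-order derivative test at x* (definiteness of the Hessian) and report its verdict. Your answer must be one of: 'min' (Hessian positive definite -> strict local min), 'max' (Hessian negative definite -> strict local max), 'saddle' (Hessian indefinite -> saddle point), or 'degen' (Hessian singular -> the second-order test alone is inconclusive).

Compute the Hessian H = grad^2 f:
  H = [[-1, -2], [-2, -4]]
Verify stationarity: grad f(x*) = H x* + g = (0, 0).
Eigenvalues of H: -5, 0.
H has a zero eigenvalue (singular; negative semidefinite but not definite), so H is neither positive definite, negative definite, nor indefinite. The second-order test alone is inconclusive -> degen.
(Indeed, f is constant along the null direction of H through x*, so x* is not a strict local extremum.)

degen


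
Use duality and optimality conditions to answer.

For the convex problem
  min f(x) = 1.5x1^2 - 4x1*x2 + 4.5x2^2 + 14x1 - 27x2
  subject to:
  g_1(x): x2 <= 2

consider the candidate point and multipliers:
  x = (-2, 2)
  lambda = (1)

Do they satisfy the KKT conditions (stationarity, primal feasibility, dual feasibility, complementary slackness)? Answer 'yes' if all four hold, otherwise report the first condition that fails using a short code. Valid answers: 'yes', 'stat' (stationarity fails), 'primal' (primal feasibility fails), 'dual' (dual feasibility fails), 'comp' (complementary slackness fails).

Gradient of f: grad f(x) = Q x + c = (0, -1)
Constraint values g_i(x) = a_i^T x - b_i:
  g_1((-2, 2)) = 0
Stationarity residual: grad f(x) + sum_i lambda_i a_i = (0, 0)
  -> stationarity OK
Primal feasibility (all g_i <= 0): OK
Dual feasibility (all lambda_i >= 0): OK
Complementary slackness (lambda_i * g_i(x) = 0 for all i): OK

Verdict: yes, KKT holds.

yes


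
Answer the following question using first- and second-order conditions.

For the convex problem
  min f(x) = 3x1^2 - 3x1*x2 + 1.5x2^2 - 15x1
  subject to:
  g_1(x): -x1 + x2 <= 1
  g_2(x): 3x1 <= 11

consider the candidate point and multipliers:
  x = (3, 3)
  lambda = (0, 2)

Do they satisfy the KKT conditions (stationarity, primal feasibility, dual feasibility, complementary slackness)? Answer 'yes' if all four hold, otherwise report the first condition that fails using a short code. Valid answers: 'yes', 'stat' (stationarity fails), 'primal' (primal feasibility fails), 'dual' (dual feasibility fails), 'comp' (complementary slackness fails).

Gradient of f: grad f(x) = Q x + c = (-6, 0)
Constraint values g_i(x) = a_i^T x - b_i:
  g_1((3, 3)) = -1
  g_2((3, 3)) = -2
Stationarity residual: grad f(x) + sum_i lambda_i a_i = (0, 0)
  -> stationarity OK
Primal feasibility (all g_i <= 0): OK
Dual feasibility (all lambda_i >= 0): OK
Complementary slackness (lambda_i * g_i(x) = 0 for all i): FAILS

Verdict: the first failing condition is complementary_slackness -> comp.

comp


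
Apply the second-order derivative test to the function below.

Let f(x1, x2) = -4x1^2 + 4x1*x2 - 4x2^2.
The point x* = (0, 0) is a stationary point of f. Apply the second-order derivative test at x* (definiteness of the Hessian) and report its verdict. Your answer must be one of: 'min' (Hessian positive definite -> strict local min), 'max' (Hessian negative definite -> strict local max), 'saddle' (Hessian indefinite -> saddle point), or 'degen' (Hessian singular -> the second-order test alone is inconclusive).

Compute the Hessian H = grad^2 f:
  H = [[-8, 4], [4, -8]]
Verify stationarity: grad f(x*) = H x* + g = (0, 0).
Eigenvalues of H: -12, -4.
Both eigenvalues < 0, so H is negative definite -> x* is a strict local max.

max


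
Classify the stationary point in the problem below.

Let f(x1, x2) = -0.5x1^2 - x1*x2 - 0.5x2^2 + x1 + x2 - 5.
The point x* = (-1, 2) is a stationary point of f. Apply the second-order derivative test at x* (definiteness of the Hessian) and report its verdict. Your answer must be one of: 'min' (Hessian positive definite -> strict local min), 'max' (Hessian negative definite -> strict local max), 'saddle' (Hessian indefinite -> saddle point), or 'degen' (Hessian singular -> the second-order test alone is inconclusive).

Compute the Hessian H = grad^2 f:
  H = [[-1, -1], [-1, -1]]
Verify stationarity: grad f(x*) = H x* + g = (0, 0).
Eigenvalues of H: -2, 0.
H has a zero eigenvalue (singular; negative semidefinite but not definite), so H is neither positive definite, negative definite, nor indefinite. The second-order test alone is inconclusive -> degen.
(Indeed, f is constant along the null direction of H through x*, so x* is not a strict local extremum.)

degen


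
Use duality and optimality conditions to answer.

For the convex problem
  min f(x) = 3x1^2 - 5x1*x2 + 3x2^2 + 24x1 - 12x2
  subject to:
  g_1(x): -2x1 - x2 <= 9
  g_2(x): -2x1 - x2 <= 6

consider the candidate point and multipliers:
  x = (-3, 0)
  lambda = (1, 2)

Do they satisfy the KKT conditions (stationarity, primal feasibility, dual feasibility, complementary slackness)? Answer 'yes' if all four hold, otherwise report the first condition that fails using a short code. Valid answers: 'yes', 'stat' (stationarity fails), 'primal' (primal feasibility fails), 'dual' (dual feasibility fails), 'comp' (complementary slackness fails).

Gradient of f: grad f(x) = Q x + c = (6, 3)
Constraint values g_i(x) = a_i^T x - b_i:
  g_1((-3, 0)) = -3
  g_2((-3, 0)) = 0
Stationarity residual: grad f(x) + sum_i lambda_i a_i = (0, 0)
  -> stationarity OK
Primal feasibility (all g_i <= 0): OK
Dual feasibility (all lambda_i >= 0): OK
Complementary slackness (lambda_i * g_i(x) = 0 for all i): FAILS

Verdict: the first failing condition is complementary_slackness -> comp.

comp


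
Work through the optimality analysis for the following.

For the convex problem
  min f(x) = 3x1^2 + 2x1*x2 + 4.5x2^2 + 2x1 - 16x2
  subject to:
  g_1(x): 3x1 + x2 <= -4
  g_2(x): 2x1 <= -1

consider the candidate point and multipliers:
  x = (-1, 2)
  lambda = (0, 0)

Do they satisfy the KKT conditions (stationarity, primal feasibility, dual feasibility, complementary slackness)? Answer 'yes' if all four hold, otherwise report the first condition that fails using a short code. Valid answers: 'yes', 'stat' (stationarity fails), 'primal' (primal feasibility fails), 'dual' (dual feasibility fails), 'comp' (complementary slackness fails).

Gradient of f: grad f(x) = Q x + c = (0, 0)
Constraint values g_i(x) = a_i^T x - b_i:
  g_1((-1, 2)) = 3
  g_2((-1, 2)) = -1
Stationarity residual: grad f(x) + sum_i lambda_i a_i = (0, 0)
  -> stationarity OK
Primal feasibility (all g_i <= 0): FAILS
Dual feasibility (all lambda_i >= 0): OK
Complementary slackness (lambda_i * g_i(x) = 0 for all i): OK

Verdict: the first failing condition is primal_feasibility -> primal.

primal


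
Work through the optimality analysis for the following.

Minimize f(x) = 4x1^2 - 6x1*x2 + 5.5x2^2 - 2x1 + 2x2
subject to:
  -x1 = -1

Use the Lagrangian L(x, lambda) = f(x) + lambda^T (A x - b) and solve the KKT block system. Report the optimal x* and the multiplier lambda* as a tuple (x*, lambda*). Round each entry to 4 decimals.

Form the Lagrangian:
  L(x, lambda) = (1/2) x^T Q x + c^T x + lambda^T (A x - b)
Stationarity (grad_x L = 0): Q x + c + A^T lambda = 0.
Primal feasibility: A x = b.

This gives the KKT block system:
  [ Q   A^T ] [ x     ]   [-c ]
  [ A    0  ] [ lambda ] = [ b ]

Solving the linear system:
  x*      = (1, 0.3636)
  lambda* = (3.8182)
  f(x*)   = 1.2727

x* = (1, 0.3636), lambda* = (3.8182)


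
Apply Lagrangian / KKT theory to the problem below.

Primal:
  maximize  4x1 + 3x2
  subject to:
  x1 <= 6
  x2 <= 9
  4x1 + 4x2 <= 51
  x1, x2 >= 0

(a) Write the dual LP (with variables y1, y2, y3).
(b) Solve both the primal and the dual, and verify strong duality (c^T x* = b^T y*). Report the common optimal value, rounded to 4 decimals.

The standard primal-dual pair for 'max c^T x s.t. A x <= b, x >= 0' is:
  Dual:  min b^T y  s.t.  A^T y >= c,  y >= 0.

So the dual LP is:
  minimize  6y1 + 9y2 + 51y3
  subject to:
    y1 + 4y3 >= 4
    y2 + 4y3 >= 3
    y1, y2, y3 >= 0

Solving the primal: x* = (6, 6.75).
  primal value c^T x* = 44.25.
Solving the dual: y* = (1, 0, 0.75).
  dual value b^T y* = 44.25.
Strong duality: c^T x* = b^T y*. Confirmed.

44.25


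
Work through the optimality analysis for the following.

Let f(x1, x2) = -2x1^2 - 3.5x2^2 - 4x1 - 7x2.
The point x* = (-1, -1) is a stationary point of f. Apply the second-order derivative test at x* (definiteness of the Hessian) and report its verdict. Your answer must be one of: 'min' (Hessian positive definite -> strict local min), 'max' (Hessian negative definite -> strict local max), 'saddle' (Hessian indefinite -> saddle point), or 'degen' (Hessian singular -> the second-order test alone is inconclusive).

Compute the Hessian H = grad^2 f:
  H = [[-4, 0], [0, -7]]
Verify stationarity: grad f(x*) = H x* + g = (0, 0).
Eigenvalues of H: -7, -4.
Both eigenvalues < 0, so H is negative definite -> x* is a strict local max.

max


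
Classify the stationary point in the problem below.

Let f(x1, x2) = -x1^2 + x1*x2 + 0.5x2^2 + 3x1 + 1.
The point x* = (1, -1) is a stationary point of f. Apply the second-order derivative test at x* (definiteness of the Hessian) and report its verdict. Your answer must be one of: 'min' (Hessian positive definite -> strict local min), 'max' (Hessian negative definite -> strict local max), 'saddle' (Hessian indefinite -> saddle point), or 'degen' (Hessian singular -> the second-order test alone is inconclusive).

Compute the Hessian H = grad^2 f:
  H = [[-2, 1], [1, 1]]
Verify stationarity: grad f(x*) = H x* + g = (0, 0).
Eigenvalues of H: -2.3028, 1.3028.
Eigenvalues have mixed signs, so H is indefinite -> x* is a saddle point.

saddle


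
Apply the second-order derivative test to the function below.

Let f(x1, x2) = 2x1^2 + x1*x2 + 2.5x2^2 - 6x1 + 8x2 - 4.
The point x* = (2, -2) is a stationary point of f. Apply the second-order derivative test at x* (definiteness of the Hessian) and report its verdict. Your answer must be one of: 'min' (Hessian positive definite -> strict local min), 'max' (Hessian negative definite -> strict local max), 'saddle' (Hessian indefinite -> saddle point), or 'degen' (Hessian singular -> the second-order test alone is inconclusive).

Compute the Hessian H = grad^2 f:
  H = [[4, 1], [1, 5]]
Verify stationarity: grad f(x*) = H x* + g = (0, 0).
Eigenvalues of H: 3.382, 5.618.
Both eigenvalues > 0, so H is positive definite -> x* is a strict local min.

min


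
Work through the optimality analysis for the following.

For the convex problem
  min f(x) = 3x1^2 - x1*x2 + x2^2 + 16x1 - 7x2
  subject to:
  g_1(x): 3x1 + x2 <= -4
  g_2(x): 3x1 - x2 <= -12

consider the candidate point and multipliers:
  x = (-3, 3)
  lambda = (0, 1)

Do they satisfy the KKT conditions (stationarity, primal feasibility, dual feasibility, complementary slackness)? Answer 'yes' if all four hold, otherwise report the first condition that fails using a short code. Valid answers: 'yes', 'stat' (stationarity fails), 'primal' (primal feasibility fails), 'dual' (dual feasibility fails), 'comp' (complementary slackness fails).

Gradient of f: grad f(x) = Q x + c = (-5, 2)
Constraint values g_i(x) = a_i^T x - b_i:
  g_1((-3, 3)) = -2
  g_2((-3, 3)) = 0
Stationarity residual: grad f(x) + sum_i lambda_i a_i = (-2, 1)
  -> stationarity FAILS
Primal feasibility (all g_i <= 0): OK
Dual feasibility (all lambda_i >= 0): OK
Complementary slackness (lambda_i * g_i(x) = 0 for all i): OK

Verdict: the first failing condition is stationarity -> stat.

stat


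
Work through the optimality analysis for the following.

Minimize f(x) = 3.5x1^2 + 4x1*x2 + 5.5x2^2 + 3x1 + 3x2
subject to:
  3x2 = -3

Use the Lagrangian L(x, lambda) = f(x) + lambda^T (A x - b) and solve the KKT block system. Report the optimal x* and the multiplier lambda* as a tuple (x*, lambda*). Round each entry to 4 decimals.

Form the Lagrangian:
  L(x, lambda) = (1/2) x^T Q x + c^T x + lambda^T (A x - b)
Stationarity (grad_x L = 0): Q x + c + A^T lambda = 0.
Primal feasibility: A x = b.

This gives the KKT block system:
  [ Q   A^T ] [ x     ]   [-c ]
  [ A    0  ] [ lambda ] = [ b ]

Solving the linear system:
  x*      = (0.1429, -1)
  lambda* = (2.4762)
  f(x*)   = 2.4286

x* = (0.1429, -1), lambda* = (2.4762)


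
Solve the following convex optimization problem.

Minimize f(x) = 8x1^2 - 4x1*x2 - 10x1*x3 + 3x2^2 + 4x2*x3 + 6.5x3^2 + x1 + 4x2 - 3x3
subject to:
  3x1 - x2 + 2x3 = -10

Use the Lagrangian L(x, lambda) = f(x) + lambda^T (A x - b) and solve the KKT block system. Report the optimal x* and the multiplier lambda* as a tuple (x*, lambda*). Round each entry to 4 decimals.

Form the Lagrangian:
  L(x, lambda) = (1/2) x^T Q x + c^T x + lambda^T (A x - b)
Stationarity (grad_x L = 0): Q x + c + A^T lambda = 0.
Primal feasibility: A x = b.

This gives the KKT block system:
  [ Q   A^T ] [ x     ]   [-c ]
  [ A    0  ] [ lambda ] = [ b ]

Solving the linear system:
  x*      = (-2.054, -0.0631, -1.9506)
  lambda* = (4.0351)
  f(x*)   = 21.9483

x* = (-2.054, -0.0631, -1.9506), lambda* = (4.0351)


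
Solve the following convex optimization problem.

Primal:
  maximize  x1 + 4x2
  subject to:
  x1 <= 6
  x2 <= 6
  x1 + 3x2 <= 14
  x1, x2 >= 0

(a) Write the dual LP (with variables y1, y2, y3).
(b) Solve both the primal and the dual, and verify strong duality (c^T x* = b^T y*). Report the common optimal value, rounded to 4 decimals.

The standard primal-dual pair for 'max c^T x s.t. A x <= b, x >= 0' is:
  Dual:  min b^T y  s.t.  A^T y >= c,  y >= 0.

So the dual LP is:
  minimize  6y1 + 6y2 + 14y3
  subject to:
    y1 + y3 >= 1
    y2 + 3y3 >= 4
    y1, y2, y3 >= 0

Solving the primal: x* = (0, 4.6667).
  primal value c^T x* = 18.6667.
Solving the dual: y* = (0, 0, 1.3333).
  dual value b^T y* = 18.6667.
Strong duality: c^T x* = b^T y*. Confirmed.

18.6667


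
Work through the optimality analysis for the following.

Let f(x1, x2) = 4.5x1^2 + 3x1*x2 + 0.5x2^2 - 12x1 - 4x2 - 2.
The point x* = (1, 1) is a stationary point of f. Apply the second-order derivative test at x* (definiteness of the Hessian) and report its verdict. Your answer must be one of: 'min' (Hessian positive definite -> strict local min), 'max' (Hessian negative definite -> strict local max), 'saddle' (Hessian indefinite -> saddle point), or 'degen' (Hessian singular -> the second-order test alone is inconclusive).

Compute the Hessian H = grad^2 f:
  H = [[9, 3], [3, 1]]
Verify stationarity: grad f(x*) = H x* + g = (0, 0).
Eigenvalues of H: 0, 10.
H has a zero eigenvalue (singular; positive semidefinite but not definite), so H is neither positive definite, negative definite, nor indefinite. The second-order test alone is inconclusive -> degen.
(Indeed, f is constant along the null direction of H through x*, so x* is not a strict local extremum.)

degen


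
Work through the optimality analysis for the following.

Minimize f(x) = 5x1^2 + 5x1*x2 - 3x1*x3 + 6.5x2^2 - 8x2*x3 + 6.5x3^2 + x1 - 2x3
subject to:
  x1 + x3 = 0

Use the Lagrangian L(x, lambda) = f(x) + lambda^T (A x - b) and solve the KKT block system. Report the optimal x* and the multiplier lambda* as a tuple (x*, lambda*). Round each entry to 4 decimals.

Form the Lagrangian:
  L(x, lambda) = (1/2) x^T Q x + c^T x + lambda^T (A x - b)
Stationarity (grad_x L = 0): Q x + c + A^T lambda = 0.
Primal feasibility: A x = b.

This gives the KKT block system:
  [ Q   A^T ] [ x     ]   [-c ]
  [ A    0  ] [ lambda ] = [ b ]

Solving the linear system:
  x*      = (-0.1875, 0.1875, 0.1875)
  lambda* = (0.5)
  f(x*)   = -0.2812

x* = (-0.1875, 0.1875, 0.1875), lambda* = (0.5)


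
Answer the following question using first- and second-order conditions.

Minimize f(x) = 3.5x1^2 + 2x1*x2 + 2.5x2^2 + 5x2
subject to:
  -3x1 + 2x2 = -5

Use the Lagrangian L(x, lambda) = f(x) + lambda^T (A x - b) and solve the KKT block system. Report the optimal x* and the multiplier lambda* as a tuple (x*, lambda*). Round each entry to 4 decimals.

Form the Lagrangian:
  L(x, lambda) = (1/2) x^T Q x + c^T x + lambda^T (A x - b)
Stationarity (grad_x L = 0): Q x + c + A^T lambda = 0.
Primal feasibility: A x = b.

This gives the KKT block system:
  [ Q   A^T ] [ x     ]   [-c ]
  [ A    0  ] [ lambda ] = [ b ]

Solving the linear system:
  x*      = (0.6701, -1.4948)
  lambda* = (0.567)
  f(x*)   = -2.3196

x* = (0.6701, -1.4948), lambda* = (0.567)


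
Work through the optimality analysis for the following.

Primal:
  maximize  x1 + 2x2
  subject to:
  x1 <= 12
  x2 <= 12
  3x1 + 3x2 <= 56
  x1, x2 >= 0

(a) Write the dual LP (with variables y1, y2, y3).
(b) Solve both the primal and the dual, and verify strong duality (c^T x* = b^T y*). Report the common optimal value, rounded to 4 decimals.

The standard primal-dual pair for 'max c^T x s.t. A x <= b, x >= 0' is:
  Dual:  min b^T y  s.t.  A^T y >= c,  y >= 0.

So the dual LP is:
  minimize  12y1 + 12y2 + 56y3
  subject to:
    y1 + 3y3 >= 1
    y2 + 3y3 >= 2
    y1, y2, y3 >= 0

Solving the primal: x* = (6.6667, 12).
  primal value c^T x* = 30.6667.
Solving the dual: y* = (0, 1, 0.3333).
  dual value b^T y* = 30.6667.
Strong duality: c^T x* = b^T y*. Confirmed.

30.6667


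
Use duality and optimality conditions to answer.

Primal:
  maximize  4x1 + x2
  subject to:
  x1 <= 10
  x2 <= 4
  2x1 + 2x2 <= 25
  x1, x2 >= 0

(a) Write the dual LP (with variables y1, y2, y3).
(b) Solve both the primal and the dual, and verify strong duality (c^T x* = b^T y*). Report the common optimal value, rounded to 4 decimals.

The standard primal-dual pair for 'max c^T x s.t. A x <= b, x >= 0' is:
  Dual:  min b^T y  s.t.  A^T y >= c,  y >= 0.

So the dual LP is:
  minimize  10y1 + 4y2 + 25y3
  subject to:
    y1 + 2y3 >= 4
    y2 + 2y3 >= 1
    y1, y2, y3 >= 0

Solving the primal: x* = (10, 2.5).
  primal value c^T x* = 42.5.
Solving the dual: y* = (3, 0, 0.5).
  dual value b^T y* = 42.5.
Strong duality: c^T x* = b^T y*. Confirmed.

42.5


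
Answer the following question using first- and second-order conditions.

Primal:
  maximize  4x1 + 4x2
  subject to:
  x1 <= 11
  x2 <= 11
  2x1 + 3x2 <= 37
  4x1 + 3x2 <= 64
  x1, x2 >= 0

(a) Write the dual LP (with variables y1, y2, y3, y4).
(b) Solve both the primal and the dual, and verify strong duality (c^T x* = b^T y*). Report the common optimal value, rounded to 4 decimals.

The standard primal-dual pair for 'max c^T x s.t. A x <= b, x >= 0' is:
  Dual:  min b^T y  s.t.  A^T y >= c,  y >= 0.

So the dual LP is:
  minimize  11y1 + 11y2 + 37y3 + 64y4
  subject to:
    y1 + 2y3 + 4y4 >= 4
    y2 + 3y3 + 3y4 >= 4
    y1, y2, y3, y4 >= 0

Solving the primal: x* = (11, 5).
  primal value c^T x* = 64.
Solving the dual: y* = (1.3333, 0, 1.3333, 0).
  dual value b^T y* = 64.
Strong duality: c^T x* = b^T y*. Confirmed.

64


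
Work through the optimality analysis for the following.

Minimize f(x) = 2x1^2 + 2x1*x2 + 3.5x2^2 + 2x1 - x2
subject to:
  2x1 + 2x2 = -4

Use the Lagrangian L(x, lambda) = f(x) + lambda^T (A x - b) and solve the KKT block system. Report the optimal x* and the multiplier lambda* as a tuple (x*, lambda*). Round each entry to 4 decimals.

Form the Lagrangian:
  L(x, lambda) = (1/2) x^T Q x + c^T x + lambda^T (A x - b)
Stationarity (grad_x L = 0): Q x + c + A^T lambda = 0.
Primal feasibility: A x = b.

This gives the KKT block system:
  [ Q   A^T ] [ x     ]   [-c ]
  [ A    0  ] [ lambda ] = [ b ]

Solving the linear system:
  x*      = (-1.8571, -0.1429)
  lambda* = (2.8571)
  f(x*)   = 3.9286

x* = (-1.8571, -0.1429), lambda* = (2.8571)


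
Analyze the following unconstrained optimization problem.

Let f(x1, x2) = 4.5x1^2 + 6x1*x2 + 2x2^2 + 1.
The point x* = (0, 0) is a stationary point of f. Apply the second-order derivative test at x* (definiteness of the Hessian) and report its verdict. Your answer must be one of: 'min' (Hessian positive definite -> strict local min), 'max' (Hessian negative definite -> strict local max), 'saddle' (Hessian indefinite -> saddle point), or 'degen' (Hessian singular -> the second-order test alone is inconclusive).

Compute the Hessian H = grad^2 f:
  H = [[9, 6], [6, 4]]
Verify stationarity: grad f(x*) = H x* + g = (0, 0).
Eigenvalues of H: 0, 13.
H has a zero eigenvalue (singular; positive semidefinite but not definite), so H is neither positive definite, negative definite, nor indefinite. The second-order test alone is inconclusive -> degen.
(Indeed, f is constant along the null direction of H through x*, so x* is not a strict local extremum.)

degen


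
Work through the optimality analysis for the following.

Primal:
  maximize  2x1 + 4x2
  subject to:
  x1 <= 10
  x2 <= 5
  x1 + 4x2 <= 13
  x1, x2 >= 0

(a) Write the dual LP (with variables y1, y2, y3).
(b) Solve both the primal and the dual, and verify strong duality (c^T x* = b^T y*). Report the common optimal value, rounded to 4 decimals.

The standard primal-dual pair for 'max c^T x s.t. A x <= b, x >= 0' is:
  Dual:  min b^T y  s.t.  A^T y >= c,  y >= 0.

So the dual LP is:
  minimize  10y1 + 5y2 + 13y3
  subject to:
    y1 + y3 >= 2
    y2 + 4y3 >= 4
    y1, y2, y3 >= 0

Solving the primal: x* = (10, 0.75).
  primal value c^T x* = 23.
Solving the dual: y* = (1, 0, 1).
  dual value b^T y* = 23.
Strong duality: c^T x* = b^T y*. Confirmed.

23


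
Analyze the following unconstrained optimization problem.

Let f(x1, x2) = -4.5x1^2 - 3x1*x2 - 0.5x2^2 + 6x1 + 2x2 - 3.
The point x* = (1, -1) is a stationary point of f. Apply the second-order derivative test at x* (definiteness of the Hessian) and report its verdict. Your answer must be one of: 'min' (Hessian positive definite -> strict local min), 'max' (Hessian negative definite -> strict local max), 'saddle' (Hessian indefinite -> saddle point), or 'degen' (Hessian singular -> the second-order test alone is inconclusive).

Compute the Hessian H = grad^2 f:
  H = [[-9, -3], [-3, -1]]
Verify stationarity: grad f(x*) = H x* + g = (0, 0).
Eigenvalues of H: -10, 0.
H has a zero eigenvalue (singular; negative semidefinite but not definite), so H is neither positive definite, negative definite, nor indefinite. The second-order test alone is inconclusive -> degen.
(Indeed, f is constant along the null direction of H through x*, so x* is not a strict local extremum.)

degen


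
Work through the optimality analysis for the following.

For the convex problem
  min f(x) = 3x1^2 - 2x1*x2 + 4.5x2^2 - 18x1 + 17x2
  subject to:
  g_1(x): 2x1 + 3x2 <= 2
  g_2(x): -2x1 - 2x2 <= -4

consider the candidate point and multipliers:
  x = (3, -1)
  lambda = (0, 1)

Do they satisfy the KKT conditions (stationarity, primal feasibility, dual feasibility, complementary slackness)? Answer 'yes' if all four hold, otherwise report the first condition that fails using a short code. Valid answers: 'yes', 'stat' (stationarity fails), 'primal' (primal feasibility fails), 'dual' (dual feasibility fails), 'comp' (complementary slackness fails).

Gradient of f: grad f(x) = Q x + c = (2, 2)
Constraint values g_i(x) = a_i^T x - b_i:
  g_1((3, -1)) = 1
  g_2((3, -1)) = 0
Stationarity residual: grad f(x) + sum_i lambda_i a_i = (0, 0)
  -> stationarity OK
Primal feasibility (all g_i <= 0): FAILS
Dual feasibility (all lambda_i >= 0): OK
Complementary slackness (lambda_i * g_i(x) = 0 for all i): OK

Verdict: the first failing condition is primal_feasibility -> primal.

primal


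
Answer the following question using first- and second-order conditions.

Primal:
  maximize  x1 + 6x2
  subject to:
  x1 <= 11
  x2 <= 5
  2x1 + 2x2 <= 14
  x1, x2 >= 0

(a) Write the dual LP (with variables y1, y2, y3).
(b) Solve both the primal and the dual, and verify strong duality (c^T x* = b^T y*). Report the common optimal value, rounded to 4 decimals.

The standard primal-dual pair for 'max c^T x s.t. A x <= b, x >= 0' is:
  Dual:  min b^T y  s.t.  A^T y >= c,  y >= 0.

So the dual LP is:
  minimize  11y1 + 5y2 + 14y3
  subject to:
    y1 + 2y3 >= 1
    y2 + 2y3 >= 6
    y1, y2, y3 >= 0

Solving the primal: x* = (2, 5).
  primal value c^T x* = 32.
Solving the dual: y* = (0, 5, 0.5).
  dual value b^T y* = 32.
Strong duality: c^T x* = b^T y*. Confirmed.

32


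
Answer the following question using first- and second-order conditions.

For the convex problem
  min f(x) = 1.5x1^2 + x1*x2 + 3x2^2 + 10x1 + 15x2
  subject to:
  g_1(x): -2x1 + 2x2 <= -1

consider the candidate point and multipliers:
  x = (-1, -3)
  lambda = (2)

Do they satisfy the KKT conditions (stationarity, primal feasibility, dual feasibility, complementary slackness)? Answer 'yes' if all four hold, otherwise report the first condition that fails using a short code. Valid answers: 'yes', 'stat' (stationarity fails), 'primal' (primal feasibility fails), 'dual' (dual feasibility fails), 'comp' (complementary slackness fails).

Gradient of f: grad f(x) = Q x + c = (4, -4)
Constraint values g_i(x) = a_i^T x - b_i:
  g_1((-1, -3)) = -3
Stationarity residual: grad f(x) + sum_i lambda_i a_i = (0, 0)
  -> stationarity OK
Primal feasibility (all g_i <= 0): OK
Dual feasibility (all lambda_i >= 0): OK
Complementary slackness (lambda_i * g_i(x) = 0 for all i): FAILS

Verdict: the first failing condition is complementary_slackness -> comp.

comp


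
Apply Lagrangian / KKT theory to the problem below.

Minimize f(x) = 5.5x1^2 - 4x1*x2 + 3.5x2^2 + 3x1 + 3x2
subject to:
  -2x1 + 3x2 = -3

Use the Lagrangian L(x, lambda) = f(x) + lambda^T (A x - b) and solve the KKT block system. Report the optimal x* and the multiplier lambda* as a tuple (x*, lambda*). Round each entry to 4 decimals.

Form the Lagrangian:
  L(x, lambda) = (1/2) x^T Q x + c^T x + lambda^T (A x - b)
Stationarity (grad_x L = 0): Q x + c + A^T lambda = 0.
Primal feasibility: A x = b.

This gives the KKT block system:
  [ Q   A^T ] [ x     ]   [-c ]
  [ A    0  ] [ lambda ] = [ b ]

Solving the linear system:
  x*      = (-0.4937, -1.3291)
  lambda* = (1.443)
  f(x*)   = -0.5696

x* = (-0.4937, -1.3291), lambda* = (1.443)


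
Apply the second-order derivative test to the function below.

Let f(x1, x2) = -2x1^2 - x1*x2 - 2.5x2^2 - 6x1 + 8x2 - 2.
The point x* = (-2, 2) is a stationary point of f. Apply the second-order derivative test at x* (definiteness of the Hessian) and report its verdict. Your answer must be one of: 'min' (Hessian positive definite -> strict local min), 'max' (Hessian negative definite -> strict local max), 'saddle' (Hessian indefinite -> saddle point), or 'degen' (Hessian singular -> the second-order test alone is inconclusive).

Compute the Hessian H = grad^2 f:
  H = [[-4, -1], [-1, -5]]
Verify stationarity: grad f(x*) = H x* + g = (0, 0).
Eigenvalues of H: -5.618, -3.382.
Both eigenvalues < 0, so H is negative definite -> x* is a strict local max.

max


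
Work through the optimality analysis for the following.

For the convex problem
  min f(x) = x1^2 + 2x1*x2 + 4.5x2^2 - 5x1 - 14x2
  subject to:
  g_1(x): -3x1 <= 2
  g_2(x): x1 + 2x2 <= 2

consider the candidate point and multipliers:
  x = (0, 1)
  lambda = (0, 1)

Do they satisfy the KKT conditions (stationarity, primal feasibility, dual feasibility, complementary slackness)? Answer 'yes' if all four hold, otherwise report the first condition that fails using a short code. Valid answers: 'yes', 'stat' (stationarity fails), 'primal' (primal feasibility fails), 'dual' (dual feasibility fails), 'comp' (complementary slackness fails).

Gradient of f: grad f(x) = Q x + c = (-3, -5)
Constraint values g_i(x) = a_i^T x - b_i:
  g_1((0, 1)) = -2
  g_2((0, 1)) = 0
Stationarity residual: grad f(x) + sum_i lambda_i a_i = (-2, -3)
  -> stationarity FAILS
Primal feasibility (all g_i <= 0): OK
Dual feasibility (all lambda_i >= 0): OK
Complementary slackness (lambda_i * g_i(x) = 0 for all i): OK

Verdict: the first failing condition is stationarity -> stat.

stat


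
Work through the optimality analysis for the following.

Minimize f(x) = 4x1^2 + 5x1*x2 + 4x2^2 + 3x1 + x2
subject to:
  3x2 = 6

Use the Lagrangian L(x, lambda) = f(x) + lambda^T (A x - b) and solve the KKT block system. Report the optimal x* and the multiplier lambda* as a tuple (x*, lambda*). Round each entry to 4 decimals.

Form the Lagrangian:
  L(x, lambda) = (1/2) x^T Q x + c^T x + lambda^T (A x - b)
Stationarity (grad_x L = 0): Q x + c + A^T lambda = 0.
Primal feasibility: A x = b.

This gives the KKT block system:
  [ Q   A^T ] [ x     ]   [-c ]
  [ A    0  ] [ lambda ] = [ b ]

Solving the linear system:
  x*      = (-1.625, 2)
  lambda* = (-2.9583)
  f(x*)   = 7.4375

x* = (-1.625, 2), lambda* = (-2.9583)


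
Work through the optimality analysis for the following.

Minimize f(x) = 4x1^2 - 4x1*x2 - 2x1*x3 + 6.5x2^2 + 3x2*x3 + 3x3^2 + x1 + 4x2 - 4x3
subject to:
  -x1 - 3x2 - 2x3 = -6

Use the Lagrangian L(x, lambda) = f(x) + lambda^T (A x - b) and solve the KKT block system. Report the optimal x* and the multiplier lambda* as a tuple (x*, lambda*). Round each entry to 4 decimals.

Form the Lagrangian:
  L(x, lambda) = (1/2) x^T Q x + c^T x + lambda^T (A x - b)
Stationarity (grad_x L = 0): Q x + c + A^T lambda = 0.
Primal feasibility: A x = b.

This gives the KKT block system:
  [ Q   A^T ] [ x     ]   [-c ]
  [ A    0  ] [ lambda ] = [ b ]

Solving the linear system:
  x*      = (0.9835, 0.3447, 1.9911)
  lambda* = (3.507)
  f(x*)   = 7.7199

x* = (0.9835, 0.3447, 1.9911), lambda* = (3.507)
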